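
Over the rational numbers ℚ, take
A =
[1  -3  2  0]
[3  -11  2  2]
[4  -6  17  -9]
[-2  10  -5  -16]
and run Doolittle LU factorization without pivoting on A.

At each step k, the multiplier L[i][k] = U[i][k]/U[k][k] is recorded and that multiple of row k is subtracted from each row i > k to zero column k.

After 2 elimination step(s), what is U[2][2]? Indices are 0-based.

U[2][2] = -3

[col 0] pivot 1
  R1 -= 3*R0 → (0, -2, -4, 2)  (L[1][0] := 3)
  R2 -= 4*R0 → (0, 6, 9, -9)  (L[2][0] := 4)
  R3 -= -2*R0 → (0, 4, -1, -16)  (L[3][0] := -2)
[col 1] pivot -2
  R2 -= -3*R1 → (0, 0, -3, -3)  (L[2][1] := -3)
  R3 -= -2*R1 → (0, 0, -9, -12)  (L[3][1] := -2)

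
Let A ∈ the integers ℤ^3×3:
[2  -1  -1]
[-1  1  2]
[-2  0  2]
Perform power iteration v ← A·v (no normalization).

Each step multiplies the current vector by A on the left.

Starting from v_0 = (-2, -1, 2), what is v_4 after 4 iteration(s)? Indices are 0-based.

v_4 = (-395, 395, 392)

v_0 = (-2, -1, 2).
v_1 = A·v_0 = (-5, 5, 8).
v_2 = A·v_1 = (-23, 26, 26).
v_3 = A·v_2 = (-98, 101, 98).
v_4 = A·v_3 = (-395, 395, 392).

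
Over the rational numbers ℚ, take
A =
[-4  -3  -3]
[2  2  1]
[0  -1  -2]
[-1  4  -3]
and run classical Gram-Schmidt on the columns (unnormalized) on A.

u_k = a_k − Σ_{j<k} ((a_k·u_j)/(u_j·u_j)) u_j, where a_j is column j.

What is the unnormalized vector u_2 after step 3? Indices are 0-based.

u_2 = (-5/162, -8/27, -385/162, -38/81)

Step 1: u_0 = a_0 = (-4, 2, 0, -1).
Step 2: u_1 = a_1 − (4/7)·u_0 = (-5/7, 6/7, -1, 32/7).
Step 3: u_2 = a_2 − (17/21)·u_0 − (-61/162)·u_1 = (-5/162, -8/27, -385/162, -38/81).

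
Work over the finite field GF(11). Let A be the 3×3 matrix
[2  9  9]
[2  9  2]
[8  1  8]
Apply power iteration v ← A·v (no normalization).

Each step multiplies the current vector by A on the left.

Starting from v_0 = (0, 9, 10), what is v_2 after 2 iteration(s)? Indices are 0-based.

v_0 = (0, 9, 10).
v_1 = A·v_0 = (6, 2, 1).
v_2 = A·v_1 = (6, 10, 3).

v_2 = (6, 10, 3)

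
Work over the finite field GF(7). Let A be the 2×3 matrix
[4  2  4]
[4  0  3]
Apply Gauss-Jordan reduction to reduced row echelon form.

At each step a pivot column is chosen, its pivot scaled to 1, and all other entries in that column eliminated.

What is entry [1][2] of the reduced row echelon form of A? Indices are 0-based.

M[1][2] = 4

pivot(0,0)=4: scale R0 → (1, 4, 1)
  clear (1,0): R1 −= (4)R0 → (0, 5, 6)
pivot(1,1)=5: scale R1 → (0, 1, 4)
  clear (0,1): R0 −= (4)R1 → (1, 0, 6)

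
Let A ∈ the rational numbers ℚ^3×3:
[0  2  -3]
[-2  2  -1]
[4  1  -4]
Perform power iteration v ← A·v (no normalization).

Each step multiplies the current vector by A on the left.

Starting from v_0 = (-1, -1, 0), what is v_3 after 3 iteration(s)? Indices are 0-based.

v_3 = (-18, -24, 21)

v_0 = (-1, -1, 0).
v_1 = A·v_0 = (-2, 0, -5).
v_2 = A·v_1 = (15, 9, 12).
v_3 = A·v_2 = (-18, -24, 21).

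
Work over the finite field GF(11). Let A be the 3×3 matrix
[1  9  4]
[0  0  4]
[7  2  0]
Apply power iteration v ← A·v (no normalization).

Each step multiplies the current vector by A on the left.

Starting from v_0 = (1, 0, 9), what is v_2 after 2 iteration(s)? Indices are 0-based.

v_2 = (4, 6, 1)

v_0 = (1, 0, 9).
v_1 = A·v_0 = (4, 3, 7).
v_2 = A·v_1 = (4, 6, 1).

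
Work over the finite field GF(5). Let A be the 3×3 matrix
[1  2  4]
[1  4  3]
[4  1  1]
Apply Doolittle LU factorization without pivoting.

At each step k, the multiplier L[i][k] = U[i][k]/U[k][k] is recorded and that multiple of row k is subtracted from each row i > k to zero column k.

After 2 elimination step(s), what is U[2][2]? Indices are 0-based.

U[2][2] = 4

[col 0] pivot 1
  R1 -= 1*R0 → (0, 2, 4)  (L[1][0] := 1)
  R2 -= 4*R0 → (0, 3, 0)  (L[2][0] := 4)
[col 1] pivot 2
  R2 -= 4*R1 → (0, 0, 4)  (L[2][1] := 4)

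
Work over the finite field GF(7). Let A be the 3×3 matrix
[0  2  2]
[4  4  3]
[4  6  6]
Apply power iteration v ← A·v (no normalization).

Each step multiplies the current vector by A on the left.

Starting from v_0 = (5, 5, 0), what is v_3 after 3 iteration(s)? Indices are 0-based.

v_0 = (5, 5, 0).
v_1 = A·v_0 = (3, 5, 1).
v_2 = A·v_1 = (5, 0, 6).
v_3 = A·v_2 = (5, 3, 0).

v_3 = (5, 3, 0)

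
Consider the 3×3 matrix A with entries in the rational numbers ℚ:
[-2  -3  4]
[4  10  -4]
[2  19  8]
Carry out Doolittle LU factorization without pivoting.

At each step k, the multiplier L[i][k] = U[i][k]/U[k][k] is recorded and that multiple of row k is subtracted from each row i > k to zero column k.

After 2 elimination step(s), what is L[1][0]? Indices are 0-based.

k=0: U[0][0]=-2
  eliminate (1,0): mult=-2, new row 1: (0, 4, 4); set L[1][0]=-2
  eliminate (2,0): mult=-1, new row 2: (0, 16, 12); set L[2][0]=-1
k=1: U[1][1]=4
  eliminate (2,1): mult=4, new row 2: (0, 0, -4); set L[2][1]=4

L[1][0] = -2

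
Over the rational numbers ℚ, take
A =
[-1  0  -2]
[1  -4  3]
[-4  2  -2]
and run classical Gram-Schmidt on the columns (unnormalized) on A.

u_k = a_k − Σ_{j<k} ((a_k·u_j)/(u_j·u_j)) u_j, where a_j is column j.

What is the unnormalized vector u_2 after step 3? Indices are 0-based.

u_2 = (-91/54, 13/54, 13/27)

Step 1: u_0 = a_0 = (-1, 1, -4).
Step 2: u_1 = a_1 − (-2/3)·u_0 = (-2/3, -10/3, -2/3).
Step 3: u_2 = a_2 − (13/18)·u_0 − (-11/18)·u_1 = (-91/54, 13/54, 13/27).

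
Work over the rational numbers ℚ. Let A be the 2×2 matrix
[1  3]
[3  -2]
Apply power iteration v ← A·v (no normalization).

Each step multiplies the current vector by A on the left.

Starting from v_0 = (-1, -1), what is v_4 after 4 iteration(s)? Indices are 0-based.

v_0 = (-1, -1).
v_1 = A·v_0 = (-4, -1).
v_2 = A·v_1 = (-7, -10).
v_3 = A·v_2 = (-37, -1).
v_4 = A·v_3 = (-40, -109).

v_4 = (-40, -109)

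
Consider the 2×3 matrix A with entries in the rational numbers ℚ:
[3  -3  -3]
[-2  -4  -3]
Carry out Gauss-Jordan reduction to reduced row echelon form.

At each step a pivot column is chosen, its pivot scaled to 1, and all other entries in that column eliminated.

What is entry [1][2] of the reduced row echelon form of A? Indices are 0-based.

M[1][2] = 5/6

step 1: normalize row 0 (÷3) = (1, -1, -1)
  row 1: subtract -2×row0 = (0, -6, -5)
step 2: normalize row 1 (÷-6) = (0, 1, 5/6)
  row 0: subtract -1×row1 = (1, 0, -1/6)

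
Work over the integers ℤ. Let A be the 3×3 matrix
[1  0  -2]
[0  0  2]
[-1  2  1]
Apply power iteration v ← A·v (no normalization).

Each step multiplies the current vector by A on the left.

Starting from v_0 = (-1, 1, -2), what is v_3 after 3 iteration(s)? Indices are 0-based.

v_3 = (21, -20, -7)

v_0 = (-1, 1, -2).
v_1 = A·v_0 = (3, -4, 1).
v_2 = A·v_1 = (1, 2, -10).
v_3 = A·v_2 = (21, -20, -7).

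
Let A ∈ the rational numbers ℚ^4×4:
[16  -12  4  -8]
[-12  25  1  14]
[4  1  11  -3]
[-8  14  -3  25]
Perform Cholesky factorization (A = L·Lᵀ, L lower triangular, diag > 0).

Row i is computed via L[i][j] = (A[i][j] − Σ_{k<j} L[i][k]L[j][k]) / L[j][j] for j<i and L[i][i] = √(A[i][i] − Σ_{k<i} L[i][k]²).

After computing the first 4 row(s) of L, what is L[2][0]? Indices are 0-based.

L[2][0] = 1

Step 1: L[0][0] = √(16) = 4.
  L[1][0] = (-12) / L[0][0] = -3.
Step 2: L[1][1] = √(16) = 4.
  L[2][0] = (4) / L[0][0] = 1.
  L[2][1] = (4) / L[1][1] = 1.
Step 3: L[2][2] = √(9) = 3.
  L[3][0] = (-8) / L[0][0] = -2.
  L[3][1] = (8) / L[1][1] = 2.
  L[3][2] = (-3) / L[2][2] = -1.
Step 4: L[3][3] = √(16) = 4.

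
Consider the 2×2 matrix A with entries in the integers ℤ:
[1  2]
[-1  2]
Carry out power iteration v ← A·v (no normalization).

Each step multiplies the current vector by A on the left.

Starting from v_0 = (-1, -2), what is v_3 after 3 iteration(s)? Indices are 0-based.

v_3 = (-13, 9)

v_0 = (-1, -2).
v_1 = A·v_0 = (-5, -3).
v_2 = A·v_1 = (-11, -1).
v_3 = A·v_2 = (-13, 9).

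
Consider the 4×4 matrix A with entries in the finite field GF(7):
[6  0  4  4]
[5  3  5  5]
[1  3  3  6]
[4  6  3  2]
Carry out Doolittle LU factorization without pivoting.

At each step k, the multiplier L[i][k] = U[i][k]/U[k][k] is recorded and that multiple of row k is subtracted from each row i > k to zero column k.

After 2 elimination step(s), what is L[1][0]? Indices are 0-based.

k=0: U[0][0]=6
  eliminate (1,0): mult=2, new row 1: (0, 3, 4, 4); set L[1][0]=2
  eliminate (2,0): mult=6, new row 2: (0, 3, 0, 3); set L[2][0]=6
  eliminate (3,0): mult=3, new row 3: (0, 6, 5, 4); set L[3][0]=3
k=1: U[1][1]=3
  eliminate (2,1): mult=1, new row 2: (0, 0, 3, 6); set L[2][1]=1
  eliminate (3,1): mult=2, new row 3: (0, 0, 4, 3); set L[3][1]=2

L[1][0] = 2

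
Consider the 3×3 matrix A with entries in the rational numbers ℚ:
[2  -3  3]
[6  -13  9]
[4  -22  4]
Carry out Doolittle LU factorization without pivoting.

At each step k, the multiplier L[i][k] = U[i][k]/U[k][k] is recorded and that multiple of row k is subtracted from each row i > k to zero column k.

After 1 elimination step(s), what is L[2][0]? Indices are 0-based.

L[2][0] = 2

Step 1: pivot at (0,0) is 2.
  row1 ← row1 − (3)·row0  ⇒  L[1][0]=3, U row1=(0, -4, 0)
  row2 ← row2 − (2)·row0  ⇒  L[2][0]=2, U row2=(0, -16, -2)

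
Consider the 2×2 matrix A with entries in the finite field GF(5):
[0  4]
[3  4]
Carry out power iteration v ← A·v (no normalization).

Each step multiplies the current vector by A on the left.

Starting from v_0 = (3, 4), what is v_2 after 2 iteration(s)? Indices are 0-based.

v_0 = (3, 4).
v_1 = A·v_0 = (1, 0).
v_2 = A·v_1 = (0, 3).

v_2 = (0, 3)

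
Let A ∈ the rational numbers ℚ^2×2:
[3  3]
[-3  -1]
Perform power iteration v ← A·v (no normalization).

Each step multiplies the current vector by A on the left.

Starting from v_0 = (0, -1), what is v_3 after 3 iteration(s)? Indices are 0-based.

v_3 = (6, 10)

v_0 = (0, -1).
v_1 = A·v_0 = (-3, 1).
v_2 = A·v_1 = (-6, 8).
v_3 = A·v_2 = (6, 10).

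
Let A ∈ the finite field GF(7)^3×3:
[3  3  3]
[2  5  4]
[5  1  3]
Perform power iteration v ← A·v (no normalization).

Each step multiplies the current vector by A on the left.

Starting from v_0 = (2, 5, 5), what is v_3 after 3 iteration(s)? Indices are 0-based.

v_3 = (6, 0, 4)

v_0 = (2, 5, 5).
v_1 = A·v_0 = (1, 0, 2).
v_2 = A·v_1 = (2, 3, 4).
v_3 = A·v_2 = (6, 0, 4).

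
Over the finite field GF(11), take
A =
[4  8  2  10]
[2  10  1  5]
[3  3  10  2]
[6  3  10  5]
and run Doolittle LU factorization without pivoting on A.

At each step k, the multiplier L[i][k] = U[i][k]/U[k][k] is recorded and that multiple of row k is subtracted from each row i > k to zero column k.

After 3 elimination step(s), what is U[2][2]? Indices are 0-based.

U[2][2] = 3

[col 0] pivot 4
  R1 -= 6*R0 → (0, 6, 0, 0)  (L[1][0] := 6)
  R2 -= 9*R0 → (0, 8, 3, 0)  (L[2][0] := 9)
  R3 -= 7*R0 → (0, 2, 7, 1)  (L[3][0] := 7)
[col 1] pivot 6
  R2 -= 5*R1 → (0, 0, 3, 0)  (L[2][1] := 5)
  R3 -= 4*R1 → (0, 0, 7, 1)  (L[3][1] := 4)
[col 2] pivot 3
  R3 -= 6*R2 → (0, 0, 0, 1)  (L[3][2] := 6)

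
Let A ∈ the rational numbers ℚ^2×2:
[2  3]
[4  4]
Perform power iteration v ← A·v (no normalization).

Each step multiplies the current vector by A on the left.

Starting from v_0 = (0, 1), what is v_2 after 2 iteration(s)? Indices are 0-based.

v_2 = (18, 28)

v_0 = (0, 1).
v_1 = A·v_0 = (3, 4).
v_2 = A·v_1 = (18, 28).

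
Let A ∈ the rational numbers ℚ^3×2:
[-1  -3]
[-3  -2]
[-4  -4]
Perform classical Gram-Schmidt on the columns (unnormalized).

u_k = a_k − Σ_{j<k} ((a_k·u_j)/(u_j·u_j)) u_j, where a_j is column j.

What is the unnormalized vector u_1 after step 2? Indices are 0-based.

u_1 = (-53/26, 23/26, -2/13)

Step 1: u_0 = a_0 = (-1, -3, -4).
Step 2: u_1 = a_1 − (25/26)·u_0 = (-53/26, 23/26, -2/13).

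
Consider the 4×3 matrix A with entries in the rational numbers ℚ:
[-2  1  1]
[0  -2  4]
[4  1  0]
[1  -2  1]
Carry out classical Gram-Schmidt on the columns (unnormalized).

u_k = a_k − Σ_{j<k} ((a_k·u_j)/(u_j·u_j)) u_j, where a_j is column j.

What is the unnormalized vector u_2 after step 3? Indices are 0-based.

u_2 = (379/210, 11/5, 229/210, -79/105)

Step 1: u_0 = a_0 = (-2, 0, 4, 1).
Step 2: u_1 = a_1 − (0)·u_0 = (1, -2, 1, -2).
Step 3: u_2 = a_2 − (-1/21)·u_0 − (-9/10)·u_1 = (379/210, 11/5, 229/210, -79/105).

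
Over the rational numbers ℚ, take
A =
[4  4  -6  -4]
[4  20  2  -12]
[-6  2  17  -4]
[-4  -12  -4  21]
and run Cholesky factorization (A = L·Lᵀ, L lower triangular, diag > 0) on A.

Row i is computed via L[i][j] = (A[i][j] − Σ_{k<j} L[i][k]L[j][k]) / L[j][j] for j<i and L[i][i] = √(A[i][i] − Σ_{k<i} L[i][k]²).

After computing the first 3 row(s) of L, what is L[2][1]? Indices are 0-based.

Step 1: L[0][0] = √(4) = 2.
  L[1][0] = (4) / L[0][0] = 2.
Step 2: L[1][1] = √(16) = 4.
  L[2][0] = (-6) / L[0][0] = -3.
  L[2][1] = (8) / L[1][1] = 2.
Step 3: L[2][2] = √(4) = 2.

L[2][1] = 2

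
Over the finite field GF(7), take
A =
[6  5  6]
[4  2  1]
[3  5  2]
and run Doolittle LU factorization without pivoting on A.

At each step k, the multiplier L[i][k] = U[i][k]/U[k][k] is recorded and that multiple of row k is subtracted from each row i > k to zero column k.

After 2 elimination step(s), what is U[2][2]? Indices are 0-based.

U[2][2] = 3

Step 1: pivot at (0,0) is 6.
  row1 ← row1 − (3)·row0  ⇒  L[1][0]=3, U row1=(0, 1, 4)
  row2 ← row2 − (4)·row0  ⇒  L[2][0]=4, U row2=(0, 6, 6)
Step 2: pivot at (1,1) is 1.
  row2 ← row2 − (6)·row1  ⇒  L[2][1]=6, U row2=(0, 0, 3)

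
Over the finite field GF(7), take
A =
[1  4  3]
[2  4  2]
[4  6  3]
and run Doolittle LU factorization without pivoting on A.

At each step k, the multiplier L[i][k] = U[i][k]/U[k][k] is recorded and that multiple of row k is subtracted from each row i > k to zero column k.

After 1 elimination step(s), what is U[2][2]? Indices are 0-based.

U[2][2] = 5

k=0: U[0][0]=1
  eliminate (1,0): mult=2, new row 1: (0, 3, 3); set L[1][0]=2
  eliminate (2,0): mult=4, new row 2: (0, 4, 5); set L[2][0]=4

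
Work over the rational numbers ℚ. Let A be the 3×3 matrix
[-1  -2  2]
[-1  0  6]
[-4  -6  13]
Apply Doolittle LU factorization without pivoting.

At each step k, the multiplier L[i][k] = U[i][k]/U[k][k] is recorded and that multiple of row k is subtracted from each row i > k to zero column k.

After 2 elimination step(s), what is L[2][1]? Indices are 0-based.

[col 0] pivot -1
  R1 -= 1*R0 → (0, 2, 4)  (L[1][0] := 1)
  R2 -= 4*R0 → (0, 2, 5)  (L[2][0] := 4)
[col 1] pivot 2
  R2 -= 1*R1 → (0, 0, 1)  (L[2][1] := 1)

L[2][1] = 1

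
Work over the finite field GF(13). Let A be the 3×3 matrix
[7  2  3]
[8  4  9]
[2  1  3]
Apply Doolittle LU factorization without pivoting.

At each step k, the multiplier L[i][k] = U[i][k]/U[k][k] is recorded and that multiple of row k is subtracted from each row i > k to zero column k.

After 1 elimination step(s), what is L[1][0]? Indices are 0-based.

L[1][0] = 3

Step 1: pivot at (0,0) is 7.
  row1 ← row1 − (3)·row0  ⇒  L[1][0]=3, U row1=(0, 11, 0)
  row2 ← row2 − (4)·row0  ⇒  L[2][0]=4, U row2=(0, 6, 4)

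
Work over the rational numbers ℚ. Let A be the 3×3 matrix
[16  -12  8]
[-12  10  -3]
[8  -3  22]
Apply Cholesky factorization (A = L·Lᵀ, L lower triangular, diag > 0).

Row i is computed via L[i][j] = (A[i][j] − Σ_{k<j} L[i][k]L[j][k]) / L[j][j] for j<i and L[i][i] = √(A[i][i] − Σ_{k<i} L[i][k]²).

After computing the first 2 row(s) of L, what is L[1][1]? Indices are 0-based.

L[1][1] = 1

Step 1: L[0][0] = √(16) = 4.
  L[1][0] = (-12) / L[0][0] = -3.
Step 2: L[1][1] = √(1) = 1.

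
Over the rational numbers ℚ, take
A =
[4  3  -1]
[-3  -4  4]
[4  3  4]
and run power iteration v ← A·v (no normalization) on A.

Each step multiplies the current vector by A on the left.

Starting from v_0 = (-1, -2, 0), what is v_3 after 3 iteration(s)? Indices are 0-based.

v_0 = (-1, -2, 0).
v_1 = A·v_0 = (-10, 11, -10).
v_2 = A·v_1 = (3, -54, -47).
v_3 = A·v_2 = (-103, 19, -338).

v_3 = (-103, 19, -338)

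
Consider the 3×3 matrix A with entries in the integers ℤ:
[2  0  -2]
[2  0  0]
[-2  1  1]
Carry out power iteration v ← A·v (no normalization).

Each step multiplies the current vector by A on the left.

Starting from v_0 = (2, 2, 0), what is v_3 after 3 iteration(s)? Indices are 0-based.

v_3 = (36, 24, -22)

v_0 = (2, 2, 0).
v_1 = A·v_0 = (4, 4, -2).
v_2 = A·v_1 = (12, 8, -6).
v_3 = A·v_2 = (36, 24, -22).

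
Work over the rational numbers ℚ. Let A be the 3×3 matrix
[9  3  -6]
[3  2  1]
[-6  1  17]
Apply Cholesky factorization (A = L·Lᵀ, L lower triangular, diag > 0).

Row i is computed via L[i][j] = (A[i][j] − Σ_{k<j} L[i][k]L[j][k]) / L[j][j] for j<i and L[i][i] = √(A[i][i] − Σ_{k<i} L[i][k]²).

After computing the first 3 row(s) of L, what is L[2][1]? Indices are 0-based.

L[2][1] = 3

Step 1: L[0][0] = √(9) = 3.
  L[1][0] = (3) / L[0][0] = 1.
Step 2: L[1][1] = √(1) = 1.
  L[2][0] = (-6) / L[0][0] = -2.
  L[2][1] = (3) / L[1][1] = 3.
Step 3: L[2][2] = √(4) = 2.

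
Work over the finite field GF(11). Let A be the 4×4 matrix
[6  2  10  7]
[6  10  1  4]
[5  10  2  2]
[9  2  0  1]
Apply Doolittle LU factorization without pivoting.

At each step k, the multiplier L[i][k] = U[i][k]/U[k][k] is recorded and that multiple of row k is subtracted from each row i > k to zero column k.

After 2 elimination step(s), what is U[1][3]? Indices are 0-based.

U[1][3] = 8

Step 1: pivot at (0,0) is 6.
  row1 ← row1 − (1)·row0  ⇒  L[1][0]=1, U row1=(0, 8, 2, 8)
  row2 ← row2 − (10)·row0  ⇒  L[2][0]=10, U row2=(0, 1, 1, 9)
  row3 ← row3 − (7)·row0  ⇒  L[3][0]=7, U row3=(0, 10, 7, 7)
Step 2: pivot at (1,1) is 8.
  row2 ← row2 − (7)·row1  ⇒  L[2][1]=7, U row2=(0, 0, 9, 8)
  row3 ← row3 − (4)·row1  ⇒  L[3][1]=4, U row3=(0, 0, 10, 8)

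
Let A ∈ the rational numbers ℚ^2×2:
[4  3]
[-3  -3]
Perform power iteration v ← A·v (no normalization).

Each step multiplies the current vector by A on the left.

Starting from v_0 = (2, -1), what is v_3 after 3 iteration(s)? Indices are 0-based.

v_3 = (26, -15)

v_0 = (2, -1).
v_1 = A·v_0 = (5, -3).
v_2 = A·v_1 = (11, -6).
v_3 = A·v_2 = (26, -15).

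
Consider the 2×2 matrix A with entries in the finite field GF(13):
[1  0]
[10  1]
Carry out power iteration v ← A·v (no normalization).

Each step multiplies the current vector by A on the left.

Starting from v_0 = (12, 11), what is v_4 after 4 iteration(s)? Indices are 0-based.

v_4 = (12, 10)

v_0 = (12, 11).
v_1 = A·v_0 = (12, 1).
v_2 = A·v_1 = (12, 4).
v_3 = A·v_2 = (12, 7).
v_4 = A·v_3 = (12, 10).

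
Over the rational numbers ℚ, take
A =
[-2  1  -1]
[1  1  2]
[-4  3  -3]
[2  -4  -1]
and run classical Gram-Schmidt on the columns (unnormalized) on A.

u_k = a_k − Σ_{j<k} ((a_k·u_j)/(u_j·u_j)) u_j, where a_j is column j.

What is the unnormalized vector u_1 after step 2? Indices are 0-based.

Step 1: u_0 = a_0 = (-2, 1, -4, 2).
Step 2: u_1 = a_1 − (-21/25)·u_0 = (-17/25, 46/25, -9/25, -58/25).

u_1 = (-17/25, 46/25, -9/25, -58/25)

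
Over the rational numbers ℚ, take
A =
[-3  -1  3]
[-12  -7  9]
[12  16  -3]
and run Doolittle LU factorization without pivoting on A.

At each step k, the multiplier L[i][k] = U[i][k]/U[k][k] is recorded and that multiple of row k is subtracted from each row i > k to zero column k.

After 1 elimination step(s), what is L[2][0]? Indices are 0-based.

L[2][0] = -4

[col 0] pivot -3
  R1 -= 4*R0 → (0, -3, -3)  (L[1][0] := 4)
  R2 -= -4*R0 → (0, 12, 9)  (L[2][0] := -4)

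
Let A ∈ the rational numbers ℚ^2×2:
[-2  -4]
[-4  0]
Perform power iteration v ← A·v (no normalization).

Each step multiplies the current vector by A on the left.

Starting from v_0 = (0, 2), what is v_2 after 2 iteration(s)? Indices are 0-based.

v_2 = (16, 32)

v_0 = (0, 2).
v_1 = A·v_0 = (-8, 0).
v_2 = A·v_1 = (16, 32).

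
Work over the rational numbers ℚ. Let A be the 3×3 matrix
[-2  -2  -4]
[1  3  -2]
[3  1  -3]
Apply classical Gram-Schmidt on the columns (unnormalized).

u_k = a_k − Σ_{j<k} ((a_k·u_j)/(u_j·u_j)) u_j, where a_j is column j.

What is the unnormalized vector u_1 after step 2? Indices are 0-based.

u_1 = (-4/7, 16/7, -8/7)

Step 1: u_0 = a_0 = (-2, 1, 3).
Step 2: u_1 = a_1 − (5/7)·u_0 = (-4/7, 16/7, -8/7).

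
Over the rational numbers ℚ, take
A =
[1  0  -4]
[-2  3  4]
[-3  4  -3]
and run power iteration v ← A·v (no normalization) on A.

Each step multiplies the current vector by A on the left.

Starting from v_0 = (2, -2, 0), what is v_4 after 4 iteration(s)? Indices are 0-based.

v_0 = (2, -2, 0).
v_1 = A·v_0 = (2, -10, -14).
v_2 = A·v_1 = (58, -90, -4).
v_3 = A·v_2 = (74, -402, -522).
v_4 = A·v_3 = (2162, -3442, -264).

v_4 = (2162, -3442, -264)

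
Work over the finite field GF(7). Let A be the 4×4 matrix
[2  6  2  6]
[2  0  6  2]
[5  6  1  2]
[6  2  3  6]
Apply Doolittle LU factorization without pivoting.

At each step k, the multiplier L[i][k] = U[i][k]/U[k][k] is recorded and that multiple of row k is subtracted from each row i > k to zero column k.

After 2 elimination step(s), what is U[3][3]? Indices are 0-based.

U[3][3] = 1

k=0: U[0][0]=2
  eliminate (1,0): mult=1, new row 1: (0, 1, 4, 3); set L[1][0]=1
  eliminate (2,0): mult=6, new row 2: (0, 5, 3, 1); set L[2][0]=6
  eliminate (3,0): mult=3, new row 3: (0, 5, 4, 2); set L[3][0]=3
k=1: U[1][1]=1
  eliminate (2,1): mult=5, new row 2: (0, 0, 4, 0); set L[2][1]=5
  eliminate (3,1): mult=5, new row 3: (0, 0, 5, 1); set L[3][1]=5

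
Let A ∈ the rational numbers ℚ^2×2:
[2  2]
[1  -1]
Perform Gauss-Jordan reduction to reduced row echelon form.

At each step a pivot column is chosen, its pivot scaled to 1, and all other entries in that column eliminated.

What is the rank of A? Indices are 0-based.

rank = 2

[1] R0 /= 2  ⇒  (1, 1)
     R1 -= 1·R0  ⇒  (0, -2)
[2] R1 /= -2  ⇒  (0, 1)
     R0 -= 1·R1  ⇒  (1, 0)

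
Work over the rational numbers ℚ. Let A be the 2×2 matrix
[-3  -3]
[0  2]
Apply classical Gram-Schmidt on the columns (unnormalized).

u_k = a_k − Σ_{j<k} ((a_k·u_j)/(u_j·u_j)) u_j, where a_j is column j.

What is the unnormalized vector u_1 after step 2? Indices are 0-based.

u_1 = (0, 2)

Step 1: u_0 = a_0 = (-3, 0).
Step 2: u_1 = a_1 − (1)·u_0 = (0, 2).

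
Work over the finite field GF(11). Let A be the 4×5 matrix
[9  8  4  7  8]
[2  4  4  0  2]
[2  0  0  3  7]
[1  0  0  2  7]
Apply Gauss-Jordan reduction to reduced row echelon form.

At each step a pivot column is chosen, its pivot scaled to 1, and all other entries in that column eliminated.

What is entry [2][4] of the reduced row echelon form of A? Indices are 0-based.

pivot(0,0)=9: scale R0 → (1, 7, 9, 2, 7)
  clear (1,0): R1 −= (2)R0 → (0, 1, 8, 7, 10)
  clear (2,0): R2 −= (2)R0 → (0, 8, 4, 10, 4)
  clear (3,0): R3 −= (1)R0 → (0, 4, 2, 0, 0)
pivot(1,1)=1: scale R1 → (0, 1, 8, 7, 10)
  clear (0,1): R0 −= (7)R1 → (1, 0, 8, 8, 3)
  clear (2,1): R2 −= (8)R1 → (0, 0, 6, 9, 1)
  clear (3,1): R3 −= (4)R1 → (0, 0, 3, 5, 4)
pivot(2,2)=6: scale R2 → (0, 0, 1, 7, 2)
  clear (0,2): R0 −= (8)R2 → (1, 0, 0, 7, 9)
  clear (1,2): R1 −= (8)R2 → (0, 1, 0, 6, 5)
  clear (3,2): R3 −= (3)R2 → (0, 0, 0, 6, 9)
pivot(3,3)=6: scale R3 → (0, 0, 0, 1, 7)
  clear (0,3): R0 −= (7)R3 → (1, 0, 0, 0, 4)
  clear (1,3): R1 −= (6)R3 → (0, 1, 0, 0, 7)
  clear (2,3): R2 −= (7)R3 → (0, 0, 1, 0, 8)

M[2][4] = 8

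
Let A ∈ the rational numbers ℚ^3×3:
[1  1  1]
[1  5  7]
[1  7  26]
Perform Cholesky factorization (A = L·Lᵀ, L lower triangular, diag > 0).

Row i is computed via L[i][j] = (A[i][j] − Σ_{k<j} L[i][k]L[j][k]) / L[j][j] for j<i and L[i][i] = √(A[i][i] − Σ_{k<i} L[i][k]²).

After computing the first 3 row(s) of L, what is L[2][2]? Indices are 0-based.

L[2][2] = 4

Step 1: L[0][0] = √(1) = 1.
  L[1][0] = (1) / L[0][0] = 1.
Step 2: L[1][1] = √(4) = 2.
  L[2][0] = (1) / L[0][0] = 1.
  L[2][1] = (6) / L[1][1] = 3.
Step 3: L[2][2] = √(16) = 4.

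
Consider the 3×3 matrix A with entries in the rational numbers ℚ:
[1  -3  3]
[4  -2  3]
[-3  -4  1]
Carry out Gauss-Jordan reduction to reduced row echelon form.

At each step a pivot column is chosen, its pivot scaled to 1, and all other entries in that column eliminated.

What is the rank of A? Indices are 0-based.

rank = 3

[1] R0 /= 1  ⇒  (1, -3, 3)
     R1 -= 4·R0  ⇒  (0, 10, -9)
     R2 -= -3·R0  ⇒  (0, -13, 10)
[2] R1 /= 10  ⇒  (0, 1, -9/10)
     R0 -= -3·R1  ⇒  (1, 0, 3/10)
     R2 -= -13·R1  ⇒  (0, 0, -17/10)
[3] R2 /= -17/10  ⇒  (0, 0, 1)
     R0 -= 3/10·R2  ⇒  (1, 0, 0)
     R1 -= -9/10·R2  ⇒  (0, 1, 0)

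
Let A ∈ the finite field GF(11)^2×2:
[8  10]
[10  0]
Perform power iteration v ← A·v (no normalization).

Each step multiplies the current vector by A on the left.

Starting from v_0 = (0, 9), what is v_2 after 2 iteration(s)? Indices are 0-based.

v_2 = (5, 9)

v_0 = (0, 9).
v_1 = A·v_0 = (2, 0).
v_2 = A·v_1 = (5, 9).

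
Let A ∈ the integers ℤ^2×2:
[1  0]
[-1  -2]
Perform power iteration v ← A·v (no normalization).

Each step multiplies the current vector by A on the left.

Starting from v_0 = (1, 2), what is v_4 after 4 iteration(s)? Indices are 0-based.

v_0 = (1, 2).
v_1 = A·v_0 = (1, -5).
v_2 = A·v_1 = (1, 9).
v_3 = A·v_2 = (1, -19).
v_4 = A·v_3 = (1, 37).

v_4 = (1, 37)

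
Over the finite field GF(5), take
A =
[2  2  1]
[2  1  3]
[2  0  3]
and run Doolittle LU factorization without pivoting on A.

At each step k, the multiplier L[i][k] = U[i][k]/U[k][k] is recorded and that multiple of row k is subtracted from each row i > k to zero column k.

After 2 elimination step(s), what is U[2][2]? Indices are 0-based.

U[2][2] = 3

Step 1: pivot at (0,0) is 2.
  row1 ← row1 − (1)·row0  ⇒  L[1][0]=1, U row1=(0, 4, 2)
  row2 ← row2 − (1)·row0  ⇒  L[2][0]=1, U row2=(0, 3, 2)
Step 2: pivot at (1,1) is 4.
  row2 ← row2 − (2)·row1  ⇒  L[2][1]=2, U row2=(0, 0, 3)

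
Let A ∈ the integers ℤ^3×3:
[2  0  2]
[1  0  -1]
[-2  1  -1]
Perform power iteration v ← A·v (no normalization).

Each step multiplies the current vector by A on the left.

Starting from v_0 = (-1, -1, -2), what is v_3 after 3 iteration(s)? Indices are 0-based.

v_3 = (8, -16, -7)

v_0 = (-1, -1, -2).
v_1 = A·v_0 = (-6, 1, 3).
v_2 = A·v_1 = (-6, -9, 10).
v_3 = A·v_2 = (8, -16, -7).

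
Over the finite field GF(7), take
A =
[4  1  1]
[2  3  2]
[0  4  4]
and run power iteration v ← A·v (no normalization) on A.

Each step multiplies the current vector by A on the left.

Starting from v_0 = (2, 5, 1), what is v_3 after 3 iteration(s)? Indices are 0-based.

v_0 = (2, 5, 1).
v_1 = A·v_0 = (0, 0, 3).
v_2 = A·v_1 = (3, 6, 5).
v_3 = A·v_2 = (2, 6, 2).

v_3 = (2, 6, 2)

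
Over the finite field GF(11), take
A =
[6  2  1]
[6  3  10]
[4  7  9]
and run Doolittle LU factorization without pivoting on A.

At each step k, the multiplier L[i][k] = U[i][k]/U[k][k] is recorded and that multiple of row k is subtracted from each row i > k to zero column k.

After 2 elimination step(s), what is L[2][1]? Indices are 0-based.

L[2][1] = 2

[col 0] pivot 6
  R1 -= 1*R0 → (0, 1, 9)  (L[1][0] := 1)
  R2 -= 8*R0 → (0, 2, 1)  (L[2][0] := 8)
[col 1] pivot 1
  R2 -= 2*R1 → (0, 0, 5)  (L[2][1] := 2)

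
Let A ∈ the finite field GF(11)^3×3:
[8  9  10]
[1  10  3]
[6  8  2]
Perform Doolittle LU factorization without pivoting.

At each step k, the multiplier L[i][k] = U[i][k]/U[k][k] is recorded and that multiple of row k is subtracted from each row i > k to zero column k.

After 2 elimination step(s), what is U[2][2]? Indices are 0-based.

k=0: U[0][0]=8
  eliminate (1,0): mult=7, new row 1: (0, 2, 10); set L[1][0]=7
  eliminate (2,0): mult=9, new row 2: (0, 4, 0); set L[2][0]=9
k=1: U[1][1]=2
  eliminate (2,1): mult=2, new row 2: (0, 0, 2); set L[2][1]=2

U[2][2] = 2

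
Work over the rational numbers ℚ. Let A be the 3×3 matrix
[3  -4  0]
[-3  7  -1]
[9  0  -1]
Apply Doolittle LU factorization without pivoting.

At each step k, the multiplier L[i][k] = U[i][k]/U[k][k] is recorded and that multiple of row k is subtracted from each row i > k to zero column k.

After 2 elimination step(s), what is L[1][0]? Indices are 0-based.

L[1][0] = -1

[col 0] pivot 3
  R1 -= -1*R0 → (0, 3, -1)  (L[1][0] := -1)
  R2 -= 3*R0 → (0, 12, -1)  (L[2][0] := 3)
[col 1] pivot 3
  R2 -= 4*R1 → (0, 0, 3)  (L[2][1] := 4)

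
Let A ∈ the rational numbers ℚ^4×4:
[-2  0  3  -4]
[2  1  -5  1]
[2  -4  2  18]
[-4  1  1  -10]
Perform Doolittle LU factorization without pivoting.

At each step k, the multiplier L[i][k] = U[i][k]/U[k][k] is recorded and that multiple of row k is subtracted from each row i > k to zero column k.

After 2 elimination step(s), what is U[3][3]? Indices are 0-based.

U[3][3] = 1

k=0: U[0][0]=-2
  eliminate (1,0): mult=-1, new row 1: (0, 1, -2, -3); set L[1][0]=-1
  eliminate (2,0): mult=-1, new row 2: (0, -4, 5, 14); set L[2][0]=-1
  eliminate (3,0): mult=2, new row 3: (0, 1, -5, -2); set L[3][0]=2
k=1: U[1][1]=1
  eliminate (2,1): mult=-4, new row 2: (0, 0, -3, 2); set L[2][1]=-4
  eliminate (3,1): mult=1, new row 3: (0, 0, -3, 1); set L[3][1]=1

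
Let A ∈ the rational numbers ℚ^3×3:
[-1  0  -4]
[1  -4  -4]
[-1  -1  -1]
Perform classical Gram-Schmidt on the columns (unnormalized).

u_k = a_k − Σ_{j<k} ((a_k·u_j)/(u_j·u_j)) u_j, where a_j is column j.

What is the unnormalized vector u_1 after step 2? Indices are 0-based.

u_1 = (-1, -3, -2)

Step 1: u_0 = a_0 = (-1, 1, -1).
Step 2: u_1 = a_1 − (-1)·u_0 = (-1, -3, -2).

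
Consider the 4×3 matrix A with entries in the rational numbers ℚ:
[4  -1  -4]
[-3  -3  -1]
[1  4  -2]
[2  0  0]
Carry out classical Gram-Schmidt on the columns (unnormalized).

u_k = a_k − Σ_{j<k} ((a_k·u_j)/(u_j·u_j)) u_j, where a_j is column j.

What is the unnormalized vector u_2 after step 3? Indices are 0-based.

u_2 = (-389/233, -509/233, -479/233, 254/233)

Step 1: u_0 = a_0 = (4, -3, 1, 2).
Step 2: u_1 = a_1 − (3/10)·u_0 = (-11/5, -21/10, 37/10, -3/5).
Step 3: u_2 = a_2 − (-1/2)·u_0 − (35/233)·u_1 = (-389/233, -509/233, -479/233, 254/233).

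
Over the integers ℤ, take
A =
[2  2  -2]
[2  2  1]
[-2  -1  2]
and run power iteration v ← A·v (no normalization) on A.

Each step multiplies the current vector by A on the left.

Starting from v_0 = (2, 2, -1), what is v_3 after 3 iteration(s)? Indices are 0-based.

v_0 = (2, 2, -1).
v_1 = A·v_0 = (10, 7, -8).
v_2 = A·v_1 = (50, 26, -43).
v_3 = A·v_2 = (238, 109, -212).

v_3 = (238, 109, -212)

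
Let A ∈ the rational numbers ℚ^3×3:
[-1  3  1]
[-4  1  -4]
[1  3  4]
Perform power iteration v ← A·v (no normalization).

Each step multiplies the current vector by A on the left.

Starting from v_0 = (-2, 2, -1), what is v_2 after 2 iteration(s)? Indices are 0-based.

v_0 = (-2, 2, -1).
v_1 = A·v_0 = (7, 14, 0).
v_2 = A·v_1 = (35, -14, 49).

v_2 = (35, -14, 49)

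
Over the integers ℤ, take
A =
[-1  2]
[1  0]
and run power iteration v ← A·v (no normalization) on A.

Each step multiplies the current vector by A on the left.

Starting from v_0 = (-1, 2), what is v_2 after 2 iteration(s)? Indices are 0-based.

v_0 = (-1, 2).
v_1 = A·v_0 = (5, -1).
v_2 = A·v_1 = (-7, 5).

v_2 = (-7, 5)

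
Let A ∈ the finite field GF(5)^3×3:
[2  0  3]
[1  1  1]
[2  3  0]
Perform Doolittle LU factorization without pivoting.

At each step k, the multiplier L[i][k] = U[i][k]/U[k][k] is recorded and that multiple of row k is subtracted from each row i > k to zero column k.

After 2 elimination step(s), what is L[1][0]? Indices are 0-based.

k=0: U[0][0]=2
  eliminate (1,0): mult=3, new row 1: (0, 1, 2); set L[1][0]=3
  eliminate (2,0): mult=1, new row 2: (0, 3, 2); set L[2][0]=1
k=1: U[1][1]=1
  eliminate (2,1): mult=3, new row 2: (0, 0, 1); set L[2][1]=3

L[1][0] = 3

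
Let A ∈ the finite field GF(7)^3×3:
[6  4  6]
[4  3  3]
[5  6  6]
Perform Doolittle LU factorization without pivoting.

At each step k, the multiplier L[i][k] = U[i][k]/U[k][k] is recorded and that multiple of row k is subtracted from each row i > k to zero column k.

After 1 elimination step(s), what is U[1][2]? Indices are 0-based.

U[1][2] = 6

k=0: U[0][0]=6
  eliminate (1,0): mult=3, new row 1: (0, 5, 6); set L[1][0]=3
  eliminate (2,0): mult=2, new row 2: (0, 5, 1); set L[2][0]=2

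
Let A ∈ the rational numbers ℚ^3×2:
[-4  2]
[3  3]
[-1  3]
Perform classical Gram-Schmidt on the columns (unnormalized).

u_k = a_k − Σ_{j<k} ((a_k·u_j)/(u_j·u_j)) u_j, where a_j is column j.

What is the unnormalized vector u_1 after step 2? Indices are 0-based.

u_1 = (22/13, 42/13, 38/13)

Step 1: u_0 = a_0 = (-4, 3, -1).
Step 2: u_1 = a_1 − (-1/13)·u_0 = (22/13, 42/13, 38/13).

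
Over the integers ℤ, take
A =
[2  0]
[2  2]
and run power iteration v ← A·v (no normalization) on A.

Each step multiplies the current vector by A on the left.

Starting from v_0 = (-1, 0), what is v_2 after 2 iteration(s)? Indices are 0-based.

v_0 = (-1, 0).
v_1 = A·v_0 = (-2, -2).
v_2 = A·v_1 = (-4, -8).

v_2 = (-4, -8)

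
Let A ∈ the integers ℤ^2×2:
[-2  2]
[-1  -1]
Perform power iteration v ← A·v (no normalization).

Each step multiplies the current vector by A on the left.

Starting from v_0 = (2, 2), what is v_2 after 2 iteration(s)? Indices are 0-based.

v_2 = (-8, 4)

v_0 = (2, 2).
v_1 = A·v_0 = (0, -4).
v_2 = A·v_1 = (-8, 4).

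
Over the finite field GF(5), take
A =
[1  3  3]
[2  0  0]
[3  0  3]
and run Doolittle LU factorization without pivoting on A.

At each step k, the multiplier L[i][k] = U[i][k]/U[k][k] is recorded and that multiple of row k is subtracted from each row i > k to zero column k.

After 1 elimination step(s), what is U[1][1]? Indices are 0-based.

U[1][1] = 4

Step 1: pivot at (0,0) is 1.
  row1 ← row1 − (2)·row0  ⇒  L[1][0]=2, U row1=(0, 4, 4)
  row2 ← row2 − (3)·row0  ⇒  L[2][0]=3, U row2=(0, 1, 4)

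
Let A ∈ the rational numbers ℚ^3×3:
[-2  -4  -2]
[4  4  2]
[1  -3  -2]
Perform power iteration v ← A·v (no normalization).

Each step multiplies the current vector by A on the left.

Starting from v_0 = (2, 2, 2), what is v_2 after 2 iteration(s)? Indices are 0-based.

v_0 = (2, 2, 2).
v_1 = A·v_0 = (-16, 20, -8).
v_2 = A·v_1 = (-32, 0, -60).

v_2 = (-32, 0, -60)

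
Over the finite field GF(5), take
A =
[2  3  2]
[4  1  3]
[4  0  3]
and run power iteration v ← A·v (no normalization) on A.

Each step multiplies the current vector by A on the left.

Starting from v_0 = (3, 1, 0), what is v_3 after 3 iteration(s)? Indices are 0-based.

v_0 = (3, 1, 0).
v_1 = A·v_0 = (4, 3, 2).
v_2 = A·v_1 = (1, 0, 2).
v_3 = A·v_2 = (1, 0, 0).

v_3 = (1, 0, 0)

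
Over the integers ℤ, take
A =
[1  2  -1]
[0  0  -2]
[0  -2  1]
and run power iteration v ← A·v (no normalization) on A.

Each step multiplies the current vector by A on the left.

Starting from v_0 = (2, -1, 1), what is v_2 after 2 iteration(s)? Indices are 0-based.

v_0 = (2, -1, 1).
v_1 = A·v_0 = (-1, -2, 3).
v_2 = A·v_1 = (-8, -6, 7).

v_2 = (-8, -6, 7)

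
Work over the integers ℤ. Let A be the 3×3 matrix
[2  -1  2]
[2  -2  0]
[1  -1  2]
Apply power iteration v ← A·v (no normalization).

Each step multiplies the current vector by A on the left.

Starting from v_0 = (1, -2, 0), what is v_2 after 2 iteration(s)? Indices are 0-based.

v_0 = (1, -2, 0).
v_1 = A·v_0 = (4, 6, 3).
v_2 = A·v_1 = (8, -4, 4).

v_2 = (8, -4, 4)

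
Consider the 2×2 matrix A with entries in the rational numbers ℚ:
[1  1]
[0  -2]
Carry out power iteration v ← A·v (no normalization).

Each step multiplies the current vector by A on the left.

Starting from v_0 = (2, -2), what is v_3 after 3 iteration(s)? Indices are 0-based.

v_0 = (2, -2).
v_1 = A·v_0 = (0, 4).
v_2 = A·v_1 = (4, -8).
v_3 = A·v_2 = (-4, 16).

v_3 = (-4, 16)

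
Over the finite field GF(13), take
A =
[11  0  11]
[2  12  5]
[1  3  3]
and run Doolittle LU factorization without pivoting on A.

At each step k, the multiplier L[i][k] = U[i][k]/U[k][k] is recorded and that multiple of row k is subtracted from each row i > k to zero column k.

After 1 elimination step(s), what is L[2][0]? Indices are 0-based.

L[2][0] = 6

k=0: U[0][0]=11
  eliminate (1,0): mult=12, new row 1: (0, 12, 3); set L[1][0]=12
  eliminate (2,0): mult=6, new row 2: (0, 3, 2); set L[2][0]=6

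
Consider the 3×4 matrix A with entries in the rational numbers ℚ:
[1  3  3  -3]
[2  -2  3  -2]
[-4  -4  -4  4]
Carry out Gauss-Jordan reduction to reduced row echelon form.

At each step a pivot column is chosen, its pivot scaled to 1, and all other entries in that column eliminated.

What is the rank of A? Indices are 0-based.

rank = 3

step 1: normalize row 0 (÷1) = (1, 3, 3, -3)
  row 1: subtract 2×row0 = (0, -8, -3, 4)
  row 2: subtract -4×row0 = (0, 8, 8, -8)
step 2: normalize row 1 (÷-8) = (0, 1, 3/8, -1/2)
  row 0: subtract 3×row1 = (1, 0, 15/8, -3/2)
  row 2: subtract 8×row1 = (0, 0, 5, -4)
step 3: normalize row 2 (÷5) = (0, 0, 1, -4/5)
  row 0: subtract 15/8×row2 = (1, 0, 0, 0)
  row 1: subtract 3/8×row2 = (0, 1, 0, -1/5)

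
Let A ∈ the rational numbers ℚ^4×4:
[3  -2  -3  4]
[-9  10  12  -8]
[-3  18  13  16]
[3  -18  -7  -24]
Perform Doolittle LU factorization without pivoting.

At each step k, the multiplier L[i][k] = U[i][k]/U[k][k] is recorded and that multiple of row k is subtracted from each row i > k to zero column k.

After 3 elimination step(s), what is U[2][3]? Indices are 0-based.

U[2][3] = 4

[col 0] pivot 3
  R1 -= -3*R0 → (0, 4, 3, 4)  (L[1][0] := -3)
  R2 -= -1*R0 → (0, 16, 10, 20)  (L[2][0] := -1)
  R3 -= 1*R0 → (0, -16, -4, -28)  (L[3][0] := 1)
[col 1] pivot 4
  R2 -= 4*R1 → (0, 0, -2, 4)  (L[2][1] := 4)
  R3 -= -4*R1 → (0, 0, 8, -12)  (L[3][1] := -4)
[col 2] pivot -2
  R3 -= -4*R2 → (0, 0, 0, 4)  (L[3][2] := -4)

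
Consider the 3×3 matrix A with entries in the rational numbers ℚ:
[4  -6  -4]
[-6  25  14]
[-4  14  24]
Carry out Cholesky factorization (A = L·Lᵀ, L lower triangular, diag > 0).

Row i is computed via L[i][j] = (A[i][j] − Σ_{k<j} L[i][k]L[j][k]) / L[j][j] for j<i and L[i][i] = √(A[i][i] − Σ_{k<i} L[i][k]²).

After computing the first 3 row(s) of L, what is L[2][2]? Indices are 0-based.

Step 1: L[0][0] = √(4) = 2.
  L[1][0] = (-6) / L[0][0] = -3.
Step 2: L[1][1] = √(16) = 4.
  L[2][0] = (-4) / L[0][0] = -2.
  L[2][1] = (8) / L[1][1] = 2.
Step 3: L[2][2] = √(16) = 4.

L[2][2] = 4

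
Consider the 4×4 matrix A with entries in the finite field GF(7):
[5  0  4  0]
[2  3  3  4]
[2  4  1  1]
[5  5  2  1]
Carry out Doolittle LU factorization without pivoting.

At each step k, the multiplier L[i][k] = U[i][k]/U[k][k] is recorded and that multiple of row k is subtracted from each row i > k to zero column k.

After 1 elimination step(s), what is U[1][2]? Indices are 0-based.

U[1][2] = 0

k=0: U[0][0]=5
  eliminate (1,0): mult=6, new row 1: (0, 3, 0, 4); set L[1][0]=6
  eliminate (2,0): mult=6, new row 2: (0, 4, 5, 1); set L[2][0]=6
  eliminate (3,0): mult=1, new row 3: (0, 5, 5, 1); set L[3][0]=1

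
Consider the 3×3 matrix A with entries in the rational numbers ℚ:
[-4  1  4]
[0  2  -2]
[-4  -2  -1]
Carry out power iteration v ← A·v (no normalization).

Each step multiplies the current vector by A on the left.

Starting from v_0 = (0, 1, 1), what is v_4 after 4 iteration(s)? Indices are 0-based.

v_0 = (0, 1, 1).
v_1 = A·v_0 = (5, 0, -3).
v_2 = A·v_1 = (-32, 6, -17).
v_3 = A·v_2 = (66, 46, 133).
v_4 = A·v_3 = (314, -174, -489).

v_4 = (314, -174, -489)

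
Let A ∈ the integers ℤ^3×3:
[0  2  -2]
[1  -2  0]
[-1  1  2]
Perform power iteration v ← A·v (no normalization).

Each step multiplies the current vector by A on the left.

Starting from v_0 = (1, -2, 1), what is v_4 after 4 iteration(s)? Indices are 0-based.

v_4 = (108, -138, 74)

v_0 = (1, -2, 1).
v_1 = A·v_0 = (-6, 5, -1).
v_2 = A·v_1 = (12, -16, 9).
v_3 = A·v_2 = (-50, 44, -10).
v_4 = A·v_3 = (108, -138, 74).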